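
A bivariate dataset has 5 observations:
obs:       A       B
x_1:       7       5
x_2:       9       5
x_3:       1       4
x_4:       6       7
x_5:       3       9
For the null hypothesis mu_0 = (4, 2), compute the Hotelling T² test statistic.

Step 1 — sample mean vector:
  mean(A) = (7 + 9 + 1 + 6 + 3) / 5 = 26/5 = 5.2
  mean(B) = (5 + 5 + 4 + 7 + 9) / 5 = 30/5 = 6
  x̄ = (5.2, 6),  deviation x̄ - mu_0 = (5.2, 6) - (4, 2) = (1.2, 4).

Step 2 — sample covariance matrix, S[i,j] = (1/(n-1)) · Σ_k (x_{k,i} - mean_i) · (x_{k,j} - mean_j), divisor n-1 = 4:
  S[A,A] = ((1.8)·(1.8) + (3.8)·(3.8) + (-4.2)·(-4.2) + (0.8)·(0.8) + (-2.2)·(-2.2)) / 4 = 40.8/4 = 10.2
  S[A,B] = ((1.8)·(-1) + (3.8)·(-1) + (-4.2)·(-2) + (0.8)·(1) + (-2.2)·(3)) / 4 = -3/4 = -0.75
  S[B,B] = ((-1)·(-1) + (-1)·(-1) + (-2)·(-2) + (1)·(1) + (3)·(3)) / 4 = 16/4 = 4
  S = [[10.2, -0.75],
 [-0.75, 4]].

Step 3 — invert S. det(S) = 10.2·4 - (-0.75)² = 40.2375.
  S^{-1} = (1/det) · [[d, -b], [-b, a]] = [[0.0994, 0.0186],
 [0.0186, 0.2535]].

Step 4 — quadratic form (x̄ - mu_0)^T · S^{-1} · (x̄ - mu_0):
  S^{-1} · (x̄ - mu_0) = (0.1938, 1.0363),
  (x̄ - mu_0)^T · [...] = (1.2)·(0.1938) + (4)·(1.0363) = 4.378.

Step 5 — scale by n: T² = 5 · 4.378 = 21.89.

T² ≈ 21.89


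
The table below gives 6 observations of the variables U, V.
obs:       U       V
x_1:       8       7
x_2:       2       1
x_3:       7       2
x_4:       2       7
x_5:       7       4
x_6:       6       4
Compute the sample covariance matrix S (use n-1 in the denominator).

Step 1 — column means:
  mean(U) = (8 + 2 + 7 + 2 + 7 + 6) / 6 = 32/6 = 5.3333
  mean(V) = (7 + 1 + 2 + 7 + 4 + 4) / 6 = 25/6 = 4.1667

Step 2 — sample covariance S[i,j] = (1/(n-1)) · Σ_k (x_{k,i} - mean_i) · (x_{k,j} - mean_j), with n-1 = 5.
  S[U,U] = ((2.6667)·(2.6667) + (-3.3333)·(-3.3333) + (1.6667)·(1.6667) + (-3.3333)·(-3.3333) + (1.6667)·(1.6667) + (0.6667)·(0.6667)) / 5 = 35.3333/5 = 7.0667
  S[U,V] = ((2.6667)·(2.8333) + (-3.3333)·(-3.1667) + (1.6667)·(-2.1667) + (-3.3333)·(2.8333) + (1.6667)·(-0.1667) + (0.6667)·(-0.1667)) / 5 = 4.6667/5 = 0.9333
  S[V,V] = ((2.8333)·(2.8333) + (-3.1667)·(-3.1667) + (-2.1667)·(-2.1667) + (2.8333)·(2.8333) + (-0.1667)·(-0.1667) + (-0.1667)·(-0.1667)) / 5 = 30.8333/5 = 6.1667

S is symmetric (S[j,i] = S[i,j]). Assembling:

S = [[7.0667, 0.9333],
 [0.9333, 6.1667]]


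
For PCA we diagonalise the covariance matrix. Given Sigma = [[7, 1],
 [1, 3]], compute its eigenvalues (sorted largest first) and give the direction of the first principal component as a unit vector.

Step 1 — characteristic polynomial of 2×2 Sigma:
  det(Sigma - λI) = λ² - trace · λ + det = 0.
  trace = 7 + 3 = 10, det = 7·3 - (1)² = 20.
Step 2 — discriminant:
  Δ = trace² - 4·det = 100 - 80 = 20.
Step 3 — eigenvalues:
  λ = (trace ± √Δ)/2 = (10 ± 4.4721)/2,
  λ_1 = 7.2361,  λ_2 = 2.7639.

Step 4 — unit eigenvector for λ_1: solve (Sigma - λ_1 I)v = 0. First row:
  (7 - 7.2361)·v_x + (1)·v_y = 0, i.e. (-0.2361)·v_x + (1)·v_y = 0,
  so v ∝ (b, λ_1 - a) = (1, 0.2361) = u.
  ||u|| = √((1)² + (0.2361)²) = √(1.0557) ≈ 1.0275,
  v_1 = u/||u|| ≈ (0.9732, 0.2298) (||v_1|| = 1).

λ_1 = 7.2361,  λ_2 = 2.7639;  v_1 ≈ (0.9732, 0.2298)


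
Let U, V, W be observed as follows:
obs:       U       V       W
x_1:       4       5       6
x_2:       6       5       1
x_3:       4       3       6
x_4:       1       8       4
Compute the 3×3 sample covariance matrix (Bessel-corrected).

Step 1 — column means:
  mean(U) = (4 + 6 + 4 + 1) / 4 = 15/4 = 3.75
  mean(V) = (5 + 5 + 3 + 8) / 4 = 21/4 = 5.25
  mean(W) = (6 + 1 + 6 + 4) / 4 = 17/4 = 4.25

Step 2 — sample covariance S[i,j] = (1/(n-1)) · Σ_k (x_{k,i} - mean_i) · (x_{k,j} - mean_j), with n-1 = 3.
  S[U,U] = ((0.25)·(0.25) + (2.25)·(2.25) + (0.25)·(0.25) + (-2.75)·(-2.75)) / 3 = 12.75/3 = 4.25
  S[U,V] = ((0.25)·(-0.25) + (2.25)·(-0.25) + (0.25)·(-2.25) + (-2.75)·(2.75)) / 3 = -8.75/3 = -2.9167
  S[U,W] = ((0.25)·(1.75) + (2.25)·(-3.25) + (0.25)·(1.75) + (-2.75)·(-0.25)) / 3 = -5.75/3 = -1.9167
  S[V,V] = ((-0.25)·(-0.25) + (-0.25)·(-0.25) + (-2.25)·(-2.25) + (2.75)·(2.75)) / 3 = 12.75/3 = 4.25
  S[V,W] = ((-0.25)·(1.75) + (-0.25)·(-3.25) + (-2.25)·(1.75) + (2.75)·(-0.25)) / 3 = -4.25/3 = -1.4167
  S[W,W] = ((1.75)·(1.75) + (-3.25)·(-3.25) + (1.75)·(1.75) + (-0.25)·(-0.25)) / 3 = 16.75/3 = 5.5833

S is symmetric (S[j,i] = S[i,j]). Assembling:

S = [[4.25, -2.9167, -1.9167],
 [-2.9167, 4.25, -1.4167],
 [-1.9167, -1.4167, 5.5833]]


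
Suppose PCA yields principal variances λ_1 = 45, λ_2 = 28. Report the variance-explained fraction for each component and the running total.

Step 1 — total variance = trace(Sigma) = Σ λ_i = 45 + 28 = 73.

Step 2 — fraction explained by component i = λ_i / Σ λ:
  PC1: 45/73 = 0.6164
  PC2: 28/73 = 0.3836

Step 3 — cumulative fraction after k components = (λ_1 + ... + λ_k) / Σ λ:
  k = 1: 45/73 = 0.6164
  k = 2: (45 + 28)/73 = 73/73 = 1

Summary (fraction, with percent):

explained: PC1 0.6164 (61.64%), PC2 0.3836 (38.36%);  cumulative: 0.6164, 1


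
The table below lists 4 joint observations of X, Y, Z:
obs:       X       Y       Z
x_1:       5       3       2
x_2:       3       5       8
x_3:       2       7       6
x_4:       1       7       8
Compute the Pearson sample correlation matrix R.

Step 1 — column means:
  mean(X) = (5 + 3 + 2 + 1) / 4 = 11/4 = 2.75
  mean(Y) = (3 + 5 + 7 + 7) / 4 = 22/4 = 5.5
  mean(Z) = (2 + 8 + 6 + 8) / 4 = 24/4 = 6

Step 2 — sample variances and covariances s[i,j] = (1/(n-1)) · Σ_k (x_{k,i} - mean_i) · (x_{k,j} - mean_j), with n-1 = 3:
  s[X,X] = ((2.25)·(2.25) + (0.25)·(0.25) + (-0.75)·(-0.75) + (-1.75)·(-1.75)) / 3 = 8.75/3 = 2.9167
  s[X,Y] = ((2.25)·(-2.5) + (0.25)·(-0.5) + (-0.75)·(1.5) + (-1.75)·(1.5)) / 3 = -9.5/3 = -3.1667
  s[X,Z] = ((2.25)·(-4) + (0.25)·(2) + (-0.75)·(0) + (-1.75)·(2)) / 3 = -12/3 = -4
  s[Y,Y] = ((-2.5)·(-2.5) + (-0.5)·(-0.5) + (1.5)·(1.5) + (1.5)·(1.5)) / 3 = 11/3 = 3.6667
  s[Y,Z] = ((-2.5)·(-4) + (-0.5)·(2) + (1.5)·(0) + (1.5)·(2)) / 3 = 12/3 = 4
  s[Z,Z] = ((-4)·(-4) + (2)·(2) + (0)·(0) + (2)·(2)) / 3 = 24/3 = 8
  Sample standard deviations s_i = √(s[i,i]):
  s(X) = √(2.9167) = 1.7078
  s(Y) = √(3.6667) = 1.9149
  s(Z) = √(8) = 2.8284

Step 3 — r_{ij} = s_{ij} / (s_i · s_j):
  r[X,X] = 1 (diagonal).
  r[X,Y] = -3.1667 / (1.7078 · 1.9149) = -3.1667 / 3.2702 = -0.9683
  r[X,Z] = -4 / (1.7078 · 2.8284) = -4 / 4.8305 = -0.8281
  r[Y,Y] = 1 (diagonal).
  r[Y,Z] = 4 / (1.9149 · 2.8284) = 4 / 5.416 = 0.7385
  r[Z,Z] = 1 (diagonal).

R is symmetric with unit diagonal. Assembling:

R = [[1, -0.9683, -0.8281],
 [-0.9683, 1, 0.7385],
 [-0.8281, 0.7385, 1]]


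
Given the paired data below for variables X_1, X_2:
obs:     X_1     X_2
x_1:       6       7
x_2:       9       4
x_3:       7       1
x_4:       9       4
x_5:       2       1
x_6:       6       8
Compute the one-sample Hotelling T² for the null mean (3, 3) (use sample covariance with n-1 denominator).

Step 1 — sample mean vector:
  mean(X_1) = (6 + 9 + 7 + 9 + 2 + 6) / 6 = 39/6 = 6.5
  mean(X_2) = (7 + 4 + 1 + 4 + 1 + 8) / 6 = 25/6 = 4.1667
  x̄ = (6.5, 4.1667),  deviation x̄ - mu_0 = (6.5, 4.1667) - (3, 3) = (3.5, 1.1667).

Step 2 — sample covariance matrix, S[i,j] = (1/(n-1)) · Σ_k (x_{k,i} - mean_i) · (x_{k,j} - mean_j), divisor n-1 = 5:
  S[X_1,X_1] = ((-0.5)·(-0.5) + (2.5)·(2.5) + (0.5)·(0.5) + (2.5)·(2.5) + (-4.5)·(-4.5) + (-0.5)·(-0.5)) / 5 = 33.5/5 = 6.7
  S[X_1,X_2] = ((-0.5)·(2.8333) + (2.5)·(-0.1667) + (0.5)·(-3.1667) + (2.5)·(-0.1667) + (-4.5)·(-3.1667) + (-0.5)·(3.8333)) / 5 = 8.5/5 = 1.7
  S[X_2,X_2] = ((2.8333)·(2.8333) + (-0.1667)·(-0.1667) + (-3.1667)·(-3.1667) + (-0.1667)·(-0.1667) + (-3.1667)·(-3.1667) + (3.8333)·(3.8333)) / 5 = 42.8333/5 = 8.5667
  S = [[6.7, 1.7],
 [1.7, 8.5667]].

Step 3 — invert S. det(S) = 6.7·8.5667 - (1.7)² = 54.5067.
  S^{-1} = (1/det) · [[d, -b], [-b, a]] = [[0.1572, -0.0312],
 [-0.0312, 0.1229]].

Step 4 — quadratic form (x̄ - mu_0)^T · S^{-1} · (x̄ - mu_0):
  S^{-1} · (x̄ - mu_0) = (0.5137, 0.0342),
  (x̄ - mu_0)^T · [...] = (3.5)·(0.5137) + (1.1667)·(0.0342) = 1.8379.

Step 5 — scale by n: T² = 6 · 1.8379 = 11.0274.

T² ≈ 11.0274


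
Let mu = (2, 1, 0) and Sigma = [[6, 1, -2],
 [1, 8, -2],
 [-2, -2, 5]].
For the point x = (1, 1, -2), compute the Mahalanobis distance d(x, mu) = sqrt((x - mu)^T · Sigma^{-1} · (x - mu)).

Step 1 — centre the observation: (x - mu) = (-1, 0, -2).

Step 2 — invert Sigma (cofactor / det for 3×3, or solve directly):
  Sigma^{-1} = [[0.1925, -0.0053, 0.0749],
 [-0.0053, 0.139, 0.0535],
 [0.0749, 0.0535, 0.2513]].

Step 3 — form the quadratic (x - mu)^T · Sigma^{-1} · (x - mu):
  Sigma^{-1} · (x - mu) = (-0.3422, -0.1016, -0.5775).
  (x - mu)^T · [Sigma^{-1} · (x - mu)] = (-1)·(-0.3422) + (0)·(-0.1016) + (-2)·(-0.5775) = 1.4973.

Step 4 — take square root: d = √(1.4973) ≈ 1.2237.

d(x, mu) = √(1.4973) ≈ 1.2237


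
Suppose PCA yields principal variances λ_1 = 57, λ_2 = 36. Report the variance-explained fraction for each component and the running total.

Step 1 — total variance = trace(Sigma) = Σ λ_i = 57 + 36 = 93.

Step 2 — fraction explained by component i = λ_i / Σ λ:
  PC1: 57/93 = 0.6129
  PC2: 36/93 = 0.3871

Step 3 — cumulative fraction after k components = (λ_1 + ... + λ_k) / Σ λ:
  k = 1: 57/93 = 0.6129
  k = 2: (57 + 36)/93 = 93/93 = 1

Summary (fraction, with percent):

explained: PC1 0.6129 (61.29%), PC2 0.3871 (38.71%);  cumulative: 0.6129, 1


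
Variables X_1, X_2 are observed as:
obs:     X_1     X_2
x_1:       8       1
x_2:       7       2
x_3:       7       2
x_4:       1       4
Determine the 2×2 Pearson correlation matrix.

Step 1 — column means:
  mean(X_1) = (8 + 7 + 7 + 1) / 4 = 23/4 = 5.75
  mean(X_2) = (1 + 2 + 2 + 4) / 4 = 9/4 = 2.25

Step 2 — sample variances and covariances s[i,j] = (1/(n-1)) · Σ_k (x_{k,i} - mean_i) · (x_{k,j} - mean_j), with n-1 = 3:
  s[X_1,X_1] = ((2.25)·(2.25) + (1.25)·(1.25) + (1.25)·(1.25) + (-4.75)·(-4.75)) / 3 = 30.75/3 = 10.25
  s[X_1,X_2] = ((2.25)·(-1.25) + (1.25)·(-0.25) + (1.25)·(-0.25) + (-4.75)·(1.75)) / 3 = -11.75/3 = -3.9167
  s[X_2,X_2] = ((-1.25)·(-1.25) + (-0.25)·(-0.25) + (-0.25)·(-0.25) + (1.75)·(1.75)) / 3 = 4.75/3 = 1.5833
  Sample standard deviations s_i = √(s[i,i]):
  s(X_1) = √(10.25) = 3.2016
  s(X_2) = √(1.5833) = 1.2583

Step 3 — r_{ij} = s_{ij} / (s_i · s_j):
  r[X_1,X_1] = 1 (diagonal).
  r[X_1,X_2] = -3.9167 / (3.2016 · 1.2583) = -3.9167 / 4.0285 = -0.9722
  r[X_2,X_2] = 1 (diagonal).

R is symmetric with unit diagonal. Assembling:

R = [[1, -0.9722],
 [-0.9722, 1]]


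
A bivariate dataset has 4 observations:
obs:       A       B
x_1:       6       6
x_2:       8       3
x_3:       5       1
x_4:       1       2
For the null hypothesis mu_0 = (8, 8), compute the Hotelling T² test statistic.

Step 1 — sample mean vector:
  mean(A) = (6 + 8 + 5 + 1) / 4 = 20/4 = 5
  mean(B) = (6 + 3 + 1 + 2) / 4 = 12/4 = 3
  x̄ = (5, 3),  deviation x̄ - mu_0 = (5, 3) - (8, 8) = (-3, -5).

Step 2 — sample covariance matrix, S[i,j] = (1/(n-1)) · Σ_k (x_{k,i} - mean_i) · (x_{k,j} - mean_j), divisor n-1 = 3:
  S[A,A] = ((1)·(1) + (3)·(3) + (0)·(0) + (-4)·(-4)) / 3 = 26/3 = 8.6667
  S[A,B] = ((1)·(3) + (3)·(0) + (0)·(-2) + (-4)·(-1)) / 3 = 7/3 = 2.3333
  S[B,B] = ((3)·(3) + (0)·(0) + (-2)·(-2) + (-1)·(-1)) / 3 = 14/3 = 4.6667
  S = [[8.6667, 2.3333],
 [2.3333, 4.6667]].

Step 3 — invert S. det(S) = 8.6667·4.6667 - (2.3333)² = 35.
  S^{-1} = (1/det) · [[d, -b], [-b, a]] = [[0.1333, -0.0667],
 [-0.0667, 0.2476]].

Step 4 — quadratic form (x̄ - mu_0)^T · S^{-1} · (x̄ - mu_0):
  S^{-1} · (x̄ - mu_0) = (-0.0667, -1.0381),
  (x̄ - mu_0)^T · [...] = (-3)·(-0.0667) + (-5)·(-1.0381) = 5.3905.

Step 5 — scale by n: T² = 4 · 5.3905 = 21.5619.

T² ≈ 21.5619


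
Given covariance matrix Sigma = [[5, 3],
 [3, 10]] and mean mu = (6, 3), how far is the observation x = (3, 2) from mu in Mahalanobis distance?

Step 1 — centre the observation: (x - mu) = (-3, -1).

Step 2 — invert Sigma. det(Sigma) = 5·10 - (3)² = 41.
  Sigma^{-1} = (1/det) · [[d, -b], [-b, a]] = [[0.2439, -0.0732],
 [-0.0732, 0.122]].

Step 3 — form the quadratic (x - mu)^T · Sigma^{-1} · (x - mu):
  Sigma^{-1} · (x - mu) = (-0.6585, 0.0976).
  (x - mu)^T · [Sigma^{-1} · (x - mu)] = (-3)·(-0.6585) + (-1)·(0.0976) = 1.878.

Step 4 — take square root: d = √(1.878) ≈ 1.3704.

d(x, mu) = √(1.878) ≈ 1.3704


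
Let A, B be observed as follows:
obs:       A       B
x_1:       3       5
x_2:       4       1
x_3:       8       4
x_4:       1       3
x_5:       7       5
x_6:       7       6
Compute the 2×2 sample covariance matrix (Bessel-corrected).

Step 1 — column means:
  mean(A) = (3 + 4 + 8 + 1 + 7 + 7) / 6 = 30/6 = 5
  mean(B) = (5 + 1 + 4 + 3 + 5 + 6) / 6 = 24/6 = 4

Step 2 — sample covariance S[i,j] = (1/(n-1)) · Σ_k (x_{k,i} - mean_i) · (x_{k,j} - mean_j), with n-1 = 5.
  S[A,A] = ((-2)·(-2) + (-1)·(-1) + (3)·(3) + (-4)·(-4) + (2)·(2) + (2)·(2)) / 5 = 38/5 = 7.6
  S[A,B] = ((-2)·(1) + (-1)·(-3) + (3)·(0) + (-4)·(-1) + (2)·(1) + (2)·(2)) / 5 = 11/5 = 2.2
  S[B,B] = ((1)·(1) + (-3)·(-3) + (0)·(0) + (-1)·(-1) + (1)·(1) + (2)·(2)) / 5 = 16/5 = 3.2

S is symmetric (S[j,i] = S[i,j]). Assembling:

S = [[7.6, 2.2],
 [2.2, 3.2]]


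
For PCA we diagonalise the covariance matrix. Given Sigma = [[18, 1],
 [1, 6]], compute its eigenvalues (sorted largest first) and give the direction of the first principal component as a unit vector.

Step 1 — characteristic polynomial of 2×2 Sigma:
  det(Sigma - λI) = λ² - trace · λ + det = 0.
  trace = 18 + 6 = 24, det = 18·6 - (1)² = 107.
Step 2 — discriminant:
  Δ = trace² - 4·det = 576 - 428 = 148.
Step 3 — eigenvalues:
  λ = (trace ± √Δ)/2 = (24 ± 12.1655)/2,
  λ_1 = 18.0828,  λ_2 = 5.9172.

Step 4 — unit eigenvector for λ_1: solve (Sigma - λ_1 I)v = 0. First row:
  (18 - 18.0828)·v_x + (1)·v_y = 0, i.e. (-0.0828)·v_x + (1)·v_y = 0,
  so v ∝ (b, λ_1 - a) = (1, 0.0828) = u.
  ||u|| = √((1)² + (0.0828)²) = √(1.0068) ≈ 1.0034,
  v_1 = u/||u|| ≈ (0.9966, 0.0825) (||v_1|| = 1).

λ_1 = 18.0828,  λ_2 = 5.9172;  v_1 ≈ (0.9966, 0.0825)


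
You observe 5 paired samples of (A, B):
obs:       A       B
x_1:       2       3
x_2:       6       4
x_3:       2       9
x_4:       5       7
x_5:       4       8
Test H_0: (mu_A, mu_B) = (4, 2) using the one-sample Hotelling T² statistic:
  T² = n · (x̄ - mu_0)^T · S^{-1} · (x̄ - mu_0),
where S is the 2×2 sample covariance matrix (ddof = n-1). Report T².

Step 1 — sample mean vector:
  mean(A) = (2 + 6 + 2 + 5 + 4) / 5 = 19/5 = 3.8
  mean(B) = (3 + 4 + 9 + 7 + 8) / 5 = 31/5 = 6.2
  x̄ = (3.8, 6.2),  deviation x̄ - mu_0 = (3.8, 6.2) - (4, 2) = (-0.2, 4.2).

Step 2 — sample covariance matrix, S[i,j] = (1/(n-1)) · Σ_k (x_{k,i} - mean_i) · (x_{k,j} - mean_j), divisor n-1 = 4:
  S[A,A] = ((-1.8)·(-1.8) + (2.2)·(2.2) + (-1.8)·(-1.8) + (1.2)·(1.2) + (0.2)·(0.2)) / 4 = 12.8/4 = 3.2
  S[A,B] = ((-1.8)·(-3.2) + (2.2)·(-2.2) + (-1.8)·(2.8) + (1.2)·(0.8) + (0.2)·(1.8)) / 4 = -2.8/4 = -0.7
  S[B,B] = ((-3.2)·(-3.2) + (-2.2)·(-2.2) + (2.8)·(2.8) + (0.8)·(0.8) + (1.8)·(1.8)) / 4 = 26.8/4 = 6.7
  S = [[3.2, -0.7],
 [-0.7, 6.7]].

Step 3 — invert S. det(S) = 3.2·6.7 - (-0.7)² = 20.95.
  S^{-1} = (1/det) · [[d, -b], [-b, a]] = [[0.3198, 0.0334],
 [0.0334, 0.1527]].

Step 4 — quadratic form (x̄ - mu_0)^T · S^{-1} · (x̄ - mu_0):
  S^{-1} · (x̄ - mu_0) = (0.0764, 0.6348),
  (x̄ - mu_0)^T · [...] = (-0.2)·(0.0764) + (4.2)·(0.6348) = 2.6511.

Step 5 — scale by n: T² = 5 · 2.6511 = 13.2554.

T² ≈ 13.2554


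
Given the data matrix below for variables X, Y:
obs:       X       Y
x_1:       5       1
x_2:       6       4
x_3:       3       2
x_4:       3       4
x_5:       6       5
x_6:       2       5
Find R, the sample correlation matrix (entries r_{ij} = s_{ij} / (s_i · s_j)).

Step 1 — column means:
  mean(X) = (5 + 6 + 3 + 3 + 6 + 2) / 6 = 25/6 = 4.1667
  mean(Y) = (1 + 4 + 2 + 4 + 5 + 5) / 6 = 21/6 = 3.5

Step 2 — sample variances and covariances s[i,j] = (1/(n-1)) · Σ_k (x_{k,i} - mean_i) · (x_{k,j} - mean_j), with n-1 = 5:
  s[X,X] = ((0.8333)·(0.8333) + (1.8333)·(1.8333) + (-1.1667)·(-1.1667) + (-1.1667)·(-1.1667) + (1.8333)·(1.8333) + (-2.1667)·(-2.1667)) / 5 = 14.8333/5 = 2.9667
  s[X,Y] = ((0.8333)·(-2.5) + (1.8333)·(0.5) + (-1.1667)·(-1.5) + (-1.1667)·(0.5) + (1.8333)·(1.5) + (-2.1667)·(1.5)) / 5 = -0.5/5 = -0.1
  s[Y,Y] = ((-2.5)·(-2.5) + (0.5)·(0.5) + (-1.5)·(-1.5) + (0.5)·(0.5) + (1.5)·(1.5) + (1.5)·(1.5)) / 5 = 13.5/5 = 2.7
  Sample standard deviations s_i = √(s[i,i]):
  s(X) = √(2.9667) = 1.7224
  s(Y) = √(2.7) = 1.6432

Step 3 — r_{ij} = s_{ij} / (s_i · s_j):
  r[X,X] = 1 (diagonal).
  r[X,Y] = -0.1 / (1.7224 · 1.6432) = -0.1 / 2.8302 = -0.0353
  r[Y,Y] = 1 (diagonal).

R is symmetric with unit diagonal. Assembling:

R = [[1, -0.0353],
 [-0.0353, 1]]


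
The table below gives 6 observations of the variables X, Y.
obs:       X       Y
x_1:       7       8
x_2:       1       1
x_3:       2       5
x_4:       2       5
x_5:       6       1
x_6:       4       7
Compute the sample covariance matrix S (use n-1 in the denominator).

Step 1 — column means:
  mean(X) = (7 + 1 + 2 + 2 + 6 + 4) / 6 = 22/6 = 3.6667
  mean(Y) = (8 + 1 + 5 + 5 + 1 + 7) / 6 = 27/6 = 4.5

Step 2 — sample covariance S[i,j] = (1/(n-1)) · Σ_k (x_{k,i} - mean_i) · (x_{k,j} - mean_j), with n-1 = 5.
  S[X,X] = ((3.3333)·(3.3333) + (-2.6667)·(-2.6667) + (-1.6667)·(-1.6667) + (-1.6667)·(-1.6667) + (2.3333)·(2.3333) + (0.3333)·(0.3333)) / 5 = 29.3333/5 = 5.8667
  S[X,Y] = ((3.3333)·(3.5) + (-2.6667)·(-3.5) + (-1.6667)·(0.5) + (-1.6667)·(0.5) + (2.3333)·(-3.5) + (0.3333)·(2.5)) / 5 = 12/5 = 2.4
  S[Y,Y] = ((3.5)·(3.5) + (-3.5)·(-3.5) + (0.5)·(0.5) + (0.5)·(0.5) + (-3.5)·(-3.5) + (2.5)·(2.5)) / 5 = 43.5/5 = 8.7

S is symmetric (S[j,i] = S[i,j]). Assembling:

S = [[5.8667, 2.4],
 [2.4, 8.7]]


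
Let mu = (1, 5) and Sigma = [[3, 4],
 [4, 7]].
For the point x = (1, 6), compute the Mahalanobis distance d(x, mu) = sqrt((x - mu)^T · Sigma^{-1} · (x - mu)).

Step 1 — centre the observation: (x - mu) = (0, 1).

Step 2 — invert Sigma. det(Sigma) = 3·7 - (4)² = 5.
  Sigma^{-1} = (1/det) · [[d, -b], [-b, a]] = [[1.4, -0.8],
 [-0.8, 0.6]].

Step 3 — form the quadratic (x - mu)^T · Sigma^{-1} · (x - mu):
  Sigma^{-1} · (x - mu) = (-0.8, 0.6).
  (x - mu)^T · [Sigma^{-1} · (x - mu)] = (0)·(-0.8) + (1)·(0.6) = 0.6.

Step 4 — take square root: d = √(0.6) ≈ 0.7746.

d(x, mu) = √(0.6) ≈ 0.7746


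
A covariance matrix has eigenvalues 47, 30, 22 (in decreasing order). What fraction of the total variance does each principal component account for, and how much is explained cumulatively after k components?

Step 1 — total variance = trace(Sigma) = Σ λ_i = 47 + 30 + 22 = 99.

Step 2 — fraction explained by component i = λ_i / Σ λ:
  PC1: 47/99 = 0.4747
  PC2: 30/99 = 0.303
  PC3: 22/99 = 0.2222

Step 3 — cumulative fraction after k components = (λ_1 + ... + λ_k) / Σ λ:
  k = 1: 47/99 = 0.4747
  k = 2: (47 + 30)/99 = 77/99 = 0.7778
  k = 3: (47 + 30 + 22)/99 = 99/99 = 1

Summary (fraction, with percent):

explained: PC1 0.4747 (47.47%), PC2 0.303 (30.3%), PC3 0.2222 (22.22%);  cumulative: 0.4747, 0.7778, 1


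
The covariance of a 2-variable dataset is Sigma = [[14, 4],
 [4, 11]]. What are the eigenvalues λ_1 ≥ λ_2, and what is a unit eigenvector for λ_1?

Step 1 — characteristic polynomial of 2×2 Sigma:
  det(Sigma - λI) = λ² - trace · λ + det = 0.
  trace = 14 + 11 = 25, det = 14·11 - (4)² = 138.
Step 2 — discriminant:
  Δ = trace² - 4·det = 625 - 552 = 73.
Step 3 — eigenvalues:
  λ = (trace ± √Δ)/2 = (25 ± 8.544)/2,
  λ_1 = 16.772,  λ_2 = 8.228.

Step 4 — unit eigenvector for λ_1: solve (Sigma - λ_1 I)v = 0. First row:
  (14 - 16.772)·v_x + (4)·v_y = 0, i.e. (-2.772)·v_x + (4)·v_y = 0,
  so v ∝ (b, λ_1 - a) = (4, 2.772) = u.
  ||u|| = √((4)² + (2.772)²) = √(23.684) ≈ 4.8666,
  v_1 = u/||u|| ≈ (0.8219, 0.5696) (||v_1|| = 1).

λ_1 = 16.772,  λ_2 = 8.228;  v_1 ≈ (0.8219, 0.5696)


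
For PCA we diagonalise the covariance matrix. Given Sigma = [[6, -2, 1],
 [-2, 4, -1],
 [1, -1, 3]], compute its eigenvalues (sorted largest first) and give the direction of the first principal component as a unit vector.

Step 1 — characteristic polynomial p(λ) = det(λI - Sigma) = λ³ - tr·λ² + c_1·λ - det, where tr = trace, c_1 = sum of the principal 2×2 minors, det = det(Sigma):
  tr = 6 + 4 + 3 = 13,
  c_1 = (6·4 - (-2)²) + (6·3 - (1)²) + (4·3 - (-1)²) = 20 + 17 + 11 = 48,
  det = 6·(4·3 - (-1)²) - (-2)·((-2)·3 - (-1)·(1)) + (1)·((-2)·(-1) - 4·(1)) = 6·(11) - (-2)·(-5) + (1)·(-2) = 54.
  So p(λ) = λ³ - 13λ² + 48λ - 54.
Step 2 — look for an integer root (rational root theorem: any rational root is an integer divisor of 54). Testing λ = 3:
  p(3) = 27 - 117 + 144 - 54 = 0  ✓
  Dividing out (λ - 3): p(λ) = (λ - 3)(λ² - 10λ + 18).
Step 3 — remaining eigenvalues from the quadratic λ² - 10λ + 18 = 0:
  Δ = 10² - 4·18 = 100 - 72 = 28,  λ = (10 ± √28)/2 = (10 ± 5.2915)/2 ≈ 7.6458 or 2.3542.
  Sorted: λ_1 = 7.6458,  λ_2 = 3,  λ_3 = 2.3542  (check: sum = 13 = tr ✓).

Step 4 — unit eigenvector for λ_1 ≈ 7.6458: v spans the null space of (Sigma - λ_1 I), whose rows are
  r_1 = (-1.6458, -2, 1),  r_2 = (-2, -3.6458, -1),  r_3 = (1, -1, -4.6458).
  v is orthogonal to every row, so take v ∝ r_1 × r_2 = ((-2)·(-1) - (1)·(-3.6458), (1)·(-2) - (-1.6458)·(-1), (-1.6458)·(-3.6458) - (-2)·(-2)) ≈ (5.6458, -3.6458, 2).
  Let u = (5.6458, -3.6458, 2).
  ||u|| = √((5.6458)² + (-3.6458)² + (2)²) = √(49.166) ≈ 7.0118,  v_1 = u/||u|| ≈ (0.8052, -0.5199, 0.2852) (||v_1|| = 1).

λ_1 = 7.6458,  λ_2 = 3,  λ_3 = 2.3542;  v_1 ≈ (0.8052, -0.5199, 0.2852)


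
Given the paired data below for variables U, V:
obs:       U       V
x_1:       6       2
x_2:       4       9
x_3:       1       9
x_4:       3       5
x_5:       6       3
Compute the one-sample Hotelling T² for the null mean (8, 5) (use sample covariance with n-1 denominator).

Step 1 — sample mean vector:
  mean(U) = (6 + 4 + 1 + 3 + 6) / 5 = 20/5 = 4
  mean(V) = (2 + 9 + 9 + 5 + 3) / 5 = 28/5 = 5.6
  x̄ = (4, 5.6),  deviation x̄ - mu_0 = (4, 5.6) - (8, 5) = (-4, 0.6).

Step 2 — sample covariance matrix, S[i,j] = (1/(n-1)) · Σ_k (x_{k,i} - mean_i) · (x_{k,j} - mean_j), divisor n-1 = 4:
  S[U,U] = ((2)·(2) + (0)·(0) + (-3)·(-3) + (-1)·(-1) + (2)·(2)) / 4 = 18/4 = 4.5
  S[U,V] = ((2)·(-3.6) + (0)·(3.4) + (-3)·(3.4) + (-1)·(-0.6) + (2)·(-2.6)) / 4 = -22/4 = -5.5
  S[V,V] = ((-3.6)·(-3.6) + (3.4)·(3.4) + (3.4)·(3.4) + (-0.6)·(-0.6) + (-2.6)·(-2.6)) / 4 = 43.2/4 = 10.8
  S = [[4.5, -5.5],
 [-5.5, 10.8]].

Step 3 — invert S. det(S) = 4.5·10.8 - (-5.5)² = 18.35.
  S^{-1} = (1/det) · [[d, -b], [-b, a]] = [[0.5886, 0.2997],
 [0.2997, 0.2452]].

Step 4 — quadratic form (x̄ - mu_0)^T · S^{-1} · (x̄ - mu_0):
  S^{-1} · (x̄ - mu_0) = (-2.1744, -1.0518),
  (x̄ - mu_0)^T · [...] = (-4)·(-2.1744) + (0.6)·(-1.0518) = 8.0665.

Step 5 — scale by n: T² = 5 · 8.0665 = 40.3324.

T² ≈ 40.3324


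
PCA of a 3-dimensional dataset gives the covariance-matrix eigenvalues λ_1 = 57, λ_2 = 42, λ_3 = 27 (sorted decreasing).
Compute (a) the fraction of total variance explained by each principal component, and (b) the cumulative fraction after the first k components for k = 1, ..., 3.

Step 1 — total variance = trace(Sigma) = Σ λ_i = 57 + 42 + 27 = 126.

Step 2 — fraction explained by component i = λ_i / Σ λ:
  PC1: 57/126 = 0.4524
  PC2: 42/126 = 0.3333
  PC3: 27/126 = 0.2143

Step 3 — cumulative fraction after k components = (λ_1 + ... + λ_k) / Σ λ:
  k = 1: 57/126 = 0.4524
  k = 2: (57 + 42)/126 = 99/126 = 0.7857
  k = 3: (57 + 42 + 27)/126 = 126/126 = 1

Summary (fraction, with percent):

explained: PC1 0.4524 (45.24%), PC2 0.3333 (33.33%), PC3 0.2143 (21.43%);  cumulative: 0.4524, 0.7857, 1


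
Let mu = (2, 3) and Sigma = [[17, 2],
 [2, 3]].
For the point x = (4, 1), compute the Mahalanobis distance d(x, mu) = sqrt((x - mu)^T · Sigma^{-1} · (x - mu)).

Step 1 — centre the observation: (x - mu) = (2, -2).

Step 2 — invert Sigma. det(Sigma) = 17·3 - (2)² = 47.
  Sigma^{-1} = (1/det) · [[d, -b], [-b, a]] = [[0.0638, -0.0426],
 [-0.0426, 0.3617]].

Step 3 — form the quadratic (x - mu)^T · Sigma^{-1} · (x - mu):
  Sigma^{-1} · (x - mu) = (0.2128, -0.8085).
  (x - mu)^T · [Sigma^{-1} · (x - mu)] = (2)·(0.2128) + (-2)·(-0.8085) = 2.0426.

Step 4 — take square root: d = √(2.0426) ≈ 1.4292.

d(x, mu) = √(2.0426) ≈ 1.4292


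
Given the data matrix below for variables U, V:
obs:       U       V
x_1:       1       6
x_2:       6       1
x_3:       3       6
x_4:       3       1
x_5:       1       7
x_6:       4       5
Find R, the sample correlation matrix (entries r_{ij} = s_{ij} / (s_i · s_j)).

Step 1 — column means:
  mean(U) = (1 + 6 + 3 + 3 + 1 + 4) / 6 = 18/6 = 3
  mean(V) = (6 + 1 + 6 + 1 + 7 + 5) / 6 = 26/6 = 4.3333

Step 2 — sample variances and covariances s[i,j] = (1/(n-1)) · Σ_k (x_{k,i} - mean_i) · (x_{k,j} - mean_j), with n-1 = 5:
  s[U,U] = ((-2)·(-2) + (3)·(3) + (0)·(0) + (0)·(0) + (-2)·(-2) + (1)·(1)) / 5 = 18/5 = 3.6
  s[U,V] = ((-2)·(1.6667) + (3)·(-3.3333) + (0)·(1.6667) + (0)·(-3.3333) + (-2)·(2.6667) + (1)·(0.6667)) / 5 = -18/5 = -3.6
  s[V,V] = ((1.6667)·(1.6667) + (-3.3333)·(-3.3333) + (1.6667)·(1.6667) + (-3.3333)·(-3.3333) + (2.6667)·(2.6667) + (0.6667)·(0.6667)) / 5 = 35.3333/5 = 7.0667
  Sample standard deviations s_i = √(s[i,i]):
  s(U) = √(3.6) = 1.8974
  s(V) = √(7.0667) = 2.6583

Step 3 — r_{ij} = s_{ij} / (s_i · s_j):
  r[U,U] = 1 (diagonal).
  r[U,V] = -3.6 / (1.8974 · 2.6583) = -3.6 / 5.0438 = -0.7137
  r[V,V] = 1 (diagonal).

R is symmetric with unit diagonal. Assembling:

R = [[1, -0.7137],
 [-0.7137, 1]]


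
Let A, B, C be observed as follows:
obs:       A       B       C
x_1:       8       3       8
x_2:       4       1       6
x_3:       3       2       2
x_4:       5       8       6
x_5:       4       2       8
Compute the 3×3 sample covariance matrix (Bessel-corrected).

Step 1 — column means:
  mean(A) = (8 + 4 + 3 + 5 + 4) / 5 = 24/5 = 4.8
  mean(B) = (3 + 1 + 2 + 8 + 2) / 5 = 16/5 = 3.2
  mean(C) = (8 + 6 + 2 + 6 + 8) / 5 = 30/5 = 6

Step 2 — sample covariance S[i,j] = (1/(n-1)) · Σ_k (x_{k,i} - mean_i) · (x_{k,j} - mean_j), with n-1 = 4.
  S[A,A] = ((3.2)·(3.2) + (-0.8)·(-0.8) + (-1.8)·(-1.8) + (0.2)·(0.2) + (-0.8)·(-0.8)) / 4 = 14.8/4 = 3.7
  S[A,B] = ((3.2)·(-0.2) + (-0.8)·(-2.2) + (-1.8)·(-1.2) + (0.2)·(4.8) + (-0.8)·(-1.2)) / 4 = 5.2/4 = 1.3
  S[A,C] = ((3.2)·(2) + (-0.8)·(0) + (-1.8)·(-4) + (0.2)·(0) + (-0.8)·(2)) / 4 = 12/4 = 3
  S[B,B] = ((-0.2)·(-0.2) + (-2.2)·(-2.2) + (-1.2)·(-1.2) + (4.8)·(4.8) + (-1.2)·(-1.2)) / 4 = 30.8/4 = 7.7
  S[B,C] = ((-0.2)·(2) + (-2.2)·(0) + (-1.2)·(-4) + (4.8)·(0) + (-1.2)·(2)) / 4 = 2/4 = 0.5
  S[C,C] = ((2)·(2) + (0)·(0) + (-4)·(-4) + (0)·(0) + (2)·(2)) / 4 = 24/4 = 6

S is symmetric (S[j,i] = S[i,j]). Assembling:

S = [[3.7, 1.3, 3],
 [1.3, 7.7, 0.5],
 [3, 0.5, 6]]


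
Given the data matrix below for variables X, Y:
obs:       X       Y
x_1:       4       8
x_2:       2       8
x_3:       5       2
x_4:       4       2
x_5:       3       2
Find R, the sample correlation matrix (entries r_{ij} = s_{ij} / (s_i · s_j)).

Step 1 — column means:
  mean(X) = (4 + 2 + 5 + 4 + 3) / 5 = 18/5 = 3.6
  mean(Y) = (8 + 8 + 2 + 2 + 2) / 5 = 22/5 = 4.4

Step 2 — sample variances and covariances s[i,j] = (1/(n-1)) · Σ_k (x_{k,i} - mean_i) · (x_{k,j} - mean_j), with n-1 = 4:
  s[X,X] = ((0.4)·(0.4) + (-1.6)·(-1.6) + (1.4)·(1.4) + (0.4)·(0.4) + (-0.6)·(-0.6)) / 4 = 5.2/4 = 1.3
  s[X,Y] = ((0.4)·(3.6) + (-1.6)·(3.6) + (1.4)·(-2.4) + (0.4)·(-2.4) + (-0.6)·(-2.4)) / 4 = -7.2/4 = -1.8
  s[Y,Y] = ((3.6)·(3.6) + (3.6)·(3.6) + (-2.4)·(-2.4) + (-2.4)·(-2.4) + (-2.4)·(-2.4)) / 4 = 43.2/4 = 10.8
  Sample standard deviations s_i = √(s[i,i]):
  s(X) = √(1.3) = 1.1402
  s(Y) = √(10.8) = 3.2863

Step 3 — r_{ij} = s_{ij} / (s_i · s_j):
  r[X,X] = 1 (diagonal).
  r[X,Y] = -1.8 / (1.1402 · 3.2863) = -1.8 / 3.747 = -0.4804
  r[Y,Y] = 1 (diagonal).

R is symmetric with unit diagonal. Assembling:

R = [[1, -0.4804],
 [-0.4804, 1]]


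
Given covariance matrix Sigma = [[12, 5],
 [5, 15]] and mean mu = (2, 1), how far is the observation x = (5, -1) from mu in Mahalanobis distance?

Step 1 — centre the observation: (x - mu) = (3, -2).

Step 2 — invert Sigma. det(Sigma) = 12·15 - (5)² = 155.
  Sigma^{-1} = (1/det) · [[d, -b], [-b, a]] = [[0.0968, -0.0323],
 [-0.0323, 0.0774]].

Step 3 — form the quadratic (x - mu)^T · Sigma^{-1} · (x - mu):
  Sigma^{-1} · (x - mu) = (0.3548, -0.2516).
  (x - mu)^T · [Sigma^{-1} · (x - mu)] = (3)·(0.3548) + (-2)·(-0.2516) = 1.5677.

Step 4 — take square root: d = √(1.5677) ≈ 1.2521.

d(x, mu) = √(1.5677) ≈ 1.2521


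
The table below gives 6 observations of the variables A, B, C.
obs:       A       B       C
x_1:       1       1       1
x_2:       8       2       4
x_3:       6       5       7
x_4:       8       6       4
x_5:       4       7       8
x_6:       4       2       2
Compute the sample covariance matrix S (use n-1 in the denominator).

Step 1 — column means:
  mean(A) = (1 + 8 + 6 + 8 + 4 + 4) / 6 = 31/6 = 5.1667
  mean(B) = (1 + 2 + 5 + 6 + 7 + 2) / 6 = 23/6 = 3.8333
  mean(C) = (1 + 4 + 7 + 4 + 8 + 2) / 6 = 26/6 = 4.3333

Step 2 — sample covariance S[i,j] = (1/(n-1)) · Σ_k (x_{k,i} - mean_i) · (x_{k,j} - mean_j), with n-1 = 5.
  S[A,A] = ((-4.1667)·(-4.1667) + (2.8333)·(2.8333) + (0.8333)·(0.8333) + (2.8333)·(2.8333) + (-1.1667)·(-1.1667) + (-1.1667)·(-1.1667)) / 5 = 36.8333/5 = 7.3667
  S[A,B] = ((-4.1667)·(-2.8333) + (2.8333)·(-1.8333) + (0.8333)·(1.1667) + (2.8333)·(2.1667) + (-1.1667)·(3.1667) + (-1.1667)·(-1.8333)) / 5 = 12.1667/5 = 2.4333
  S[A,C] = ((-4.1667)·(-3.3333) + (2.8333)·(-0.3333) + (0.8333)·(2.6667) + (2.8333)·(-0.3333) + (-1.1667)·(3.6667) + (-1.1667)·(-2.3333)) / 5 = 12.6667/5 = 2.5333
  S[B,B] = ((-2.8333)·(-2.8333) + (-1.8333)·(-1.8333) + (1.1667)·(1.1667) + (2.1667)·(2.1667) + (3.1667)·(3.1667) + (-1.8333)·(-1.8333)) / 5 = 30.8333/5 = 6.1667
  S[B,C] = ((-2.8333)·(-3.3333) + (-1.8333)·(-0.3333) + (1.1667)·(2.6667) + (2.1667)·(-0.3333) + (3.1667)·(3.6667) + (-1.8333)·(-2.3333)) / 5 = 28.3333/5 = 5.6667
  S[C,C] = ((-3.3333)·(-3.3333) + (-0.3333)·(-0.3333) + (2.6667)·(2.6667) + (-0.3333)·(-0.3333) + (3.6667)·(3.6667) + (-2.3333)·(-2.3333)) / 5 = 37.3333/5 = 7.4667

S is symmetric (S[j,i] = S[i,j]). Assembling:

S = [[7.3667, 2.4333, 2.5333],
 [2.4333, 6.1667, 5.6667],
 [2.5333, 5.6667, 7.4667]]


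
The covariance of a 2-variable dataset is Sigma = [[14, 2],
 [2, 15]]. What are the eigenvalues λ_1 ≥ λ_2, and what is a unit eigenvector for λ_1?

Step 1 — characteristic polynomial of 2×2 Sigma:
  det(Sigma - λI) = λ² - trace · λ + det = 0.
  trace = 14 + 15 = 29, det = 14·15 - (2)² = 206.
Step 2 — discriminant:
  Δ = trace² - 4·det = 841 - 824 = 17.
Step 3 — eigenvalues:
  λ = (trace ± √Δ)/2 = (29 ± 4.1231)/2,
  λ_1 = 16.5616,  λ_2 = 12.4384.

Step 4 — unit eigenvector for λ_1: solve (Sigma - λ_1 I)v = 0. First row:
  (14 - 16.5616)·v_x + (2)·v_y = 0, i.e. (-2.5616)·v_x + (2)·v_y = 0,
  so v ∝ (b, λ_1 - a) = (2, 2.5616) = u.
  ||u|| = √((2)² + (2.5616)²) = √(10.5616) ≈ 3.2499,
  v_1 = u/||u|| ≈ (0.6154, 0.7882) (||v_1|| = 1).

λ_1 = 16.5616,  λ_2 = 12.4384;  v_1 ≈ (0.6154, 0.7882)


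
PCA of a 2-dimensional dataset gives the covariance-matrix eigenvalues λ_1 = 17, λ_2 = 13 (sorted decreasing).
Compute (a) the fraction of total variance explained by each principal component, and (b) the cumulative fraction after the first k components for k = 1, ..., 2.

Step 1 — total variance = trace(Sigma) = Σ λ_i = 17 + 13 = 30.

Step 2 — fraction explained by component i = λ_i / Σ λ:
  PC1: 17/30 = 0.5667
  PC2: 13/30 = 0.4333

Step 3 — cumulative fraction after k components = (λ_1 + ... + λ_k) / Σ λ:
  k = 1: 17/30 = 0.5667
  k = 2: (17 + 13)/30 = 30/30 = 1

Summary (fraction, with percent):

explained: PC1 0.5667 (56.67%), PC2 0.4333 (43.33%);  cumulative: 0.5667, 1


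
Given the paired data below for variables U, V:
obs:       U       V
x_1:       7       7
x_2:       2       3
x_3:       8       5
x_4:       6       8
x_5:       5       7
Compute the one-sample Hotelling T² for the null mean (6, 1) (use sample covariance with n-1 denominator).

Step 1 — sample mean vector:
  mean(U) = (7 + 2 + 8 + 6 + 5) / 5 = 28/5 = 5.6
  mean(V) = (7 + 3 + 5 + 8 + 7) / 5 = 30/5 = 6
  x̄ = (5.6, 6),  deviation x̄ - mu_0 = (5.6, 6) - (6, 1) = (-0.4, 5).

Step 2 — sample covariance matrix, S[i,j] = (1/(n-1)) · Σ_k (x_{k,i} - mean_i) · (x_{k,j} - mean_j), divisor n-1 = 4:
  S[U,U] = ((1.4)·(1.4) + (-3.6)·(-3.6) + (2.4)·(2.4) + (0.4)·(0.4) + (-0.6)·(-0.6)) / 4 = 21.2/4 = 5.3
  S[U,V] = ((1.4)·(1) + (-3.6)·(-3) + (2.4)·(-1) + (0.4)·(2) + (-0.6)·(1)) / 4 = 10/4 = 2.5
  S[V,V] = ((1)·(1) + (-3)·(-3) + (-1)·(-1) + (2)·(2) + (1)·(1)) / 4 = 16/4 = 4
  S = [[5.3, 2.5],
 [2.5, 4]].

Step 3 — invert S. det(S) = 5.3·4 - (2.5)² = 14.95.
  S^{-1} = (1/det) · [[d, -b], [-b, a]] = [[0.2676, -0.1672],
 [-0.1672, 0.3545]].

Step 4 — quadratic form (x̄ - mu_0)^T · S^{-1} · (x̄ - mu_0):
  S^{-1} · (x̄ - mu_0) = (-0.9431, 1.8395),
  (x̄ - mu_0)^T · [...] = (-0.4)·(-0.9431) + (5)·(1.8395) = 9.5746.

Step 5 — scale by n: T² = 5 · 9.5746 = 47.8729.

T² ≈ 47.8729


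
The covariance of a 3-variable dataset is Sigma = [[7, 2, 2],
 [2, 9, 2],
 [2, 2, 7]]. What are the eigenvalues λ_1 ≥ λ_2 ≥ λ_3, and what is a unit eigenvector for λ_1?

Step 1 — characteristic polynomial p(λ) = det(λI - Sigma) = λ³ - tr·λ² + c_1·λ - det, where tr = trace, c_1 = sum of the principal 2×2 minors, det = det(Sigma):
  tr = 7 + 9 + 7 = 23,
  c_1 = (7·9 - (2)²) + (7·7 - (2)²) + (9·7 - (2)²) = 59 + 45 + 59 = 163,
  det = 7·(9·7 - (2)²) - (2)·((2)·7 - (2)·(2)) + (2)·((2)·(2) - 9·(2)) = 7·(59) - (2)·(10) + (2)·(-14) = 365.
  So p(λ) = λ³ - 23λ² + 163λ - 365.
Step 2 — look for an integer root (rational root theorem: any rational root is an integer divisor of 365). Testing λ = 5:
  p(5) = 125 - 575 + 815 - 365 = 0  ✓
  Dividing out (λ - 5): p(λ) = (λ - 5)(λ² - 18λ + 73).
Step 3 — remaining eigenvalues from the quadratic λ² - 18λ + 73 = 0:
  Δ = 18² - 4·73 = 324 - 292 = 32,  λ = (18 ± √32)/2 = (18 ± 5.6569)/2 ≈ 11.8284 or 6.1716.
  Sorted: λ_1 = 11.8284,  λ_2 = 6.1716,  λ_3 = 5  (check: sum = 23 = tr ✓).

Step 4 — unit eigenvector for λ_1 ≈ 11.8284: v spans the null space of (Sigma - λ_1 I), whose rows are
  r_1 = (-4.8284, 2, 2),  r_2 = (2, -2.8284, 2),  r_3 = (2, 2, -4.8284).
  v is orthogonal to every row, so take v ∝ r_1 × r_2 = ((2)·(2) - (2)·(-2.8284), (2)·(2) - (-4.8284)·(2), (-4.8284)·(-2.8284) - (2)·(2)) ≈ (9.6569, 13.6569, 9.6569).
  Let u = (9.6569, 13.6569, 9.6569).
  ||u|| = √((9.6569)² + (13.6569)² + (9.6569)²) = √(373.0193) ≈ 19.3137,  v_1 = u/||u|| ≈ (0.5, 0.7071, 0.5) (||v_1|| = 1).

λ_1 = 11.8284,  λ_2 = 6.1716,  λ_3 = 5;  v_1 ≈ (0.5, 0.7071, 0.5)


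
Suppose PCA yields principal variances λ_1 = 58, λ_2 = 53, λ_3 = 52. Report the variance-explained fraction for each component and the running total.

Step 1 — total variance = trace(Sigma) = Σ λ_i = 58 + 53 + 52 = 163.

Step 2 — fraction explained by component i = λ_i / Σ λ:
  PC1: 58/163 = 0.3558
  PC2: 53/163 = 0.3252
  PC3: 52/163 = 0.319

Step 3 — cumulative fraction after k components = (λ_1 + ... + λ_k) / Σ λ:
  k = 1: 58/163 = 0.3558
  k = 2: (58 + 53)/163 = 111/163 = 0.681
  k = 3: (58 + 53 + 52)/163 = 163/163 = 1

Summary (fraction, with percent):

explained: PC1 0.3558 (35.58%), PC2 0.3252 (32.52%), PC3 0.319 (31.9%);  cumulative: 0.3558, 0.681, 1


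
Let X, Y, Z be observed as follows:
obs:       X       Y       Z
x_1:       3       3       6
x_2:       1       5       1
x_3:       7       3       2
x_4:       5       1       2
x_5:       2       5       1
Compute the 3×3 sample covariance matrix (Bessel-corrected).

Step 1 — column means:
  mean(X) = (3 + 1 + 7 + 5 + 2) / 5 = 18/5 = 3.6
  mean(Y) = (3 + 5 + 3 + 1 + 5) / 5 = 17/5 = 3.4
  mean(Z) = (6 + 1 + 2 + 2 + 1) / 5 = 12/5 = 2.4

Step 2 — sample covariance S[i,j] = (1/(n-1)) · Σ_k (x_{k,i} - mean_i) · (x_{k,j} - mean_j), with n-1 = 4.
  S[X,X] = ((-0.6)·(-0.6) + (-2.6)·(-2.6) + (3.4)·(3.4) + (1.4)·(1.4) + (-1.6)·(-1.6)) / 4 = 23.2/4 = 5.8
  S[X,Y] = ((-0.6)·(-0.4) + (-2.6)·(1.6) + (3.4)·(-0.4) + (1.4)·(-2.4) + (-1.6)·(1.6)) / 4 = -11.2/4 = -2.8
  S[X,Z] = ((-0.6)·(3.6) + (-2.6)·(-1.4) + (3.4)·(-0.4) + (1.4)·(-0.4) + (-1.6)·(-1.4)) / 4 = 1.8/4 = 0.45
  S[Y,Y] = ((-0.4)·(-0.4) + (1.6)·(1.6) + (-0.4)·(-0.4) + (-2.4)·(-2.4) + (1.6)·(1.6)) / 4 = 11.2/4 = 2.8
  S[Y,Z] = ((-0.4)·(3.6) + (1.6)·(-1.4) + (-0.4)·(-0.4) + (-2.4)·(-0.4) + (1.6)·(-1.4)) / 4 = -4.8/4 = -1.2
  S[Z,Z] = ((3.6)·(3.6) + (-1.4)·(-1.4) + (-0.4)·(-0.4) + (-0.4)·(-0.4) + (-1.4)·(-1.4)) / 4 = 17.2/4 = 4.3

S is symmetric (S[j,i] = S[i,j]). Assembling:

S = [[5.8, -2.8, 0.45],
 [-2.8, 2.8, -1.2],
 [0.45, -1.2, 4.3]]


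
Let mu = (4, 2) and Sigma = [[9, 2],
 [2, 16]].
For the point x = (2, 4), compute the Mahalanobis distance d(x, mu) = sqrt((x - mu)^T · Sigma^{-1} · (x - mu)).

Step 1 — centre the observation: (x - mu) = (-2, 2).

Step 2 — invert Sigma. det(Sigma) = 9·16 - (2)² = 140.
  Sigma^{-1} = (1/det) · [[d, -b], [-b, a]] = [[0.1143, -0.0143],
 [-0.0143, 0.0643]].

Step 3 — form the quadratic (x - mu)^T · Sigma^{-1} · (x - mu):
  Sigma^{-1} · (x - mu) = (-0.2571, 0.1571).
  (x - mu)^T · [Sigma^{-1} · (x - mu)] = (-2)·(-0.2571) + (2)·(0.1571) = 0.8286.

Step 4 — take square root: d = √(0.8286) ≈ 0.9103.

d(x, mu) = √(0.8286) ≈ 0.9103


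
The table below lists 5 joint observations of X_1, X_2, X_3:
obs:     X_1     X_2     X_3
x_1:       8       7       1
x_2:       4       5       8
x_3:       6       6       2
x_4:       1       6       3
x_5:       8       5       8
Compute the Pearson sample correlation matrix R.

Step 1 — column means:
  mean(X_1) = (8 + 4 + 6 + 1 + 8) / 5 = 27/5 = 5.4
  mean(X_2) = (7 + 5 + 6 + 6 + 5) / 5 = 29/5 = 5.8
  mean(X_3) = (1 + 8 + 2 + 3 + 8) / 5 = 22/5 = 4.4

Step 2 — sample variances and covariances s[i,j] = (1/(n-1)) · Σ_k (x_{k,i} - mean_i) · (x_{k,j} - mean_j), with n-1 = 4:
  s[X_1,X_1] = ((2.6)·(2.6) + (-1.4)·(-1.4) + (0.6)·(0.6) + (-4.4)·(-4.4) + (2.6)·(2.6)) / 4 = 35.2/4 = 8.8
  s[X_1,X_2] = ((2.6)·(1.2) + (-1.4)·(-0.8) + (0.6)·(0.2) + (-4.4)·(0.2) + (2.6)·(-0.8)) / 4 = 1.4/4 = 0.35
  s[X_1,X_3] = ((2.6)·(-3.4) + (-1.4)·(3.6) + (0.6)·(-2.4) + (-4.4)·(-1.4) + (2.6)·(3.6)) / 4 = 0.2/4 = 0.05
  s[X_2,X_2] = ((1.2)·(1.2) + (-0.8)·(-0.8) + (0.2)·(0.2) + (0.2)·(0.2) + (-0.8)·(-0.8)) / 4 = 2.8/4 = 0.7
  s[X_2,X_3] = ((1.2)·(-3.4) + (-0.8)·(3.6) + (0.2)·(-2.4) + (0.2)·(-1.4) + (-0.8)·(3.6)) / 4 = -10.6/4 = -2.65
  s[X_3,X_3] = ((-3.4)·(-3.4) + (3.6)·(3.6) + (-2.4)·(-2.4) + (-1.4)·(-1.4) + (3.6)·(3.6)) / 4 = 45.2/4 = 11.3
  Sample standard deviations s_i = √(s[i,i]):
  s(X_1) = √(8.8) = 2.9665
  s(X_2) = √(0.7) = 0.8367
  s(X_3) = √(11.3) = 3.3615

Step 3 — r_{ij} = s_{ij} / (s_i · s_j):
  r[X_1,X_1] = 1 (diagonal).
  r[X_1,X_2] = 0.35 / (2.9665 · 0.8367) = 0.35 / 2.4819 = 0.141
  r[X_1,X_3] = 0.05 / (2.9665 · 3.3615) = 0.05 / 9.972 = 0.005
  r[X_2,X_2] = 1 (diagonal).
  r[X_2,X_3] = -2.65 / (0.8367 · 3.3615) = -2.65 / 2.8125 = -0.9422
  r[X_3,X_3] = 1 (diagonal).

R is symmetric with unit diagonal. Assembling:

R = [[1, 0.141, 0.005],
 [0.141, 1, -0.9422],
 [0.005, -0.9422, 1]]


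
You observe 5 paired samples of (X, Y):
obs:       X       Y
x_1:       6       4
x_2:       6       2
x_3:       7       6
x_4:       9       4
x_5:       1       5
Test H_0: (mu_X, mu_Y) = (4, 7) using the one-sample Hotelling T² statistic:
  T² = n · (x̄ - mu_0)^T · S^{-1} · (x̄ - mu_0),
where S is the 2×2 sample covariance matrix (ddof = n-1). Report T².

Step 1 — sample mean vector:
  mean(X) = (6 + 6 + 7 + 9 + 1) / 5 = 29/5 = 5.8
  mean(Y) = (4 + 2 + 6 + 4 + 5) / 5 = 21/5 = 4.2
  x̄ = (5.8, 4.2),  deviation x̄ - mu_0 = (5.8, 4.2) - (4, 7) = (1.8, -2.8).

Step 2 — sample covariance matrix, S[i,j] = (1/(n-1)) · Σ_k (x_{k,i} - mean_i) · (x_{k,j} - mean_j), divisor n-1 = 4:
  S[X,X] = ((0.2)·(0.2) + (0.2)·(0.2) + (1.2)·(1.2) + (3.2)·(3.2) + (-4.8)·(-4.8)) / 4 = 34.8/4 = 8.7
  S[X,Y] = ((0.2)·(-0.2) + (0.2)·(-2.2) + (1.2)·(1.8) + (3.2)·(-0.2) + (-4.8)·(0.8)) / 4 = -2.8/4 = -0.7
  S[Y,Y] = ((-0.2)·(-0.2) + (-2.2)·(-2.2) + (1.8)·(1.8) + (-0.2)·(-0.2) + (0.8)·(0.8)) / 4 = 8.8/4 = 2.2
  S = [[8.7, -0.7],
 [-0.7, 2.2]].

Step 3 — invert S. det(S) = 8.7·2.2 - (-0.7)² = 18.65.
  S^{-1} = (1/det) · [[d, -b], [-b, a]] = [[0.118, 0.0375],
 [0.0375, 0.4665]].

Step 4 — quadratic form (x̄ - mu_0)^T · S^{-1} · (x̄ - mu_0):
  S^{-1} · (x̄ - mu_0) = (0.1072, -1.2386),
  (x̄ - mu_0)^T · [...] = (1.8)·(0.1072) + (-2.8)·(-1.2386) = 3.6611.

Step 5 — scale by n: T² = 5 · 3.6611 = 18.3056.

T² ≈ 18.3056
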